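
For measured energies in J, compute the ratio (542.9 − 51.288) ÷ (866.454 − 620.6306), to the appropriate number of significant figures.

2.000

542.9 − 51.288 = 491.612, limited to 1 d.p. → 4 s.f.; 866.454 − 620.6306 = 245.8234, limited to 3 d.p. → 6 s.f.
Carrying full precision, 491.612 ÷ 245.8234 = 1.99985843496…; keep min(4, 6) = 4 s.f.
Rounded to 4 significant figures: 2.000.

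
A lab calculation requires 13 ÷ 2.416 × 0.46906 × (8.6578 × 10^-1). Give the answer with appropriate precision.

2.2

13 ÷ 2.416 × 0.46906 × (8.6578 × 10^-1) = 2.18515561606…
Multiplication/division keeps the fewest significant figures: 13 → 2 s.f., 2.416 → 4 s.f., 0.46906 → 5 s.f., 8.6578 × 10^-1 → 5 s.f.; limit is 2.
Rounded to 2 significant figures: 2.2.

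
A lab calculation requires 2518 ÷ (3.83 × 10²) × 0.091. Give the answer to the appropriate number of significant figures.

2518 ÷ (3.83 × 10²) × 0.091 = 0.59827154047…
Multiplication/division keeps the fewest significant figures: 2518 → 4 s.f., 3.83 × 10² → 3 s.f., 0.091 → 2 s.f.; limit is 2.
Rounded to 2 significant figures: 0.60.

0.60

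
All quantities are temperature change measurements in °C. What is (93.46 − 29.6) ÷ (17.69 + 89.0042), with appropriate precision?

93.46 − 29.6 = 63.86, limited to 1 d.p. → 3 s.f.; 17.69 + 89.0042 = 106.6942, limited to 2 d.p. → 5 s.f.
Carrying full precision, 63.86 ÷ 106.6942 = 0.598533003668…; keep min(3, 5) = 3 s.f.
Rounded to 3 significant figures: 0.599.

0.599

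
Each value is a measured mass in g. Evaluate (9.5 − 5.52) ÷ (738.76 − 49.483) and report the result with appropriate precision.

0.0058

9.5 − 5.52 = 3.98, limited to 1 d.p. → 2 s.f.; 738.76 − 49.483 = 689.277, limited to 2 d.p. → 5 s.f.
Carrying full precision, 3.98 ÷ 689.277 = 0.00577416626407…; keep min(2, 5) = 2 s.f.
Rounded to 2 significant figures: 0.0058.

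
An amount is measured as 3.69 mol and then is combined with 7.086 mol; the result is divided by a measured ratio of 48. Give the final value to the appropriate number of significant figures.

0.22 mol

3.69 mol + 7.086 mol = 10.776 mol; the sum is limited to 2 decimal places (4 s.f.).
Carrying full precision, 10.776 ÷ 48 = 0.2245 mol; 48 has 2 s.f., so the result keeps min(4, 2) = 2 s.f.
Rounded to 2 significant figures: 0.22 mol.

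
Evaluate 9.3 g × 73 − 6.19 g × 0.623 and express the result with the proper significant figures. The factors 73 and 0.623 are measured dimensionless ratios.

6.8 × 10² g

9.3 × 73 = 678.9 → 6.8 × 10² g (2 s.f., last digit at the 10^1 place).
6.19 × 0.623 = 3.85637 → 3.86 g (3 s.f., last digit at the 10^-2 place).
Difference: 675.04363 g; keep the coarser place, 10^1.
Result: 6.8 × 10² g.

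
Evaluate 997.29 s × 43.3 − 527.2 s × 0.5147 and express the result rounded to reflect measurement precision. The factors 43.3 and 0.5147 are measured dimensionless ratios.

997.29 × 43.3 = 43182.657 → 4.32 × 10⁴ s (3 s.f., last digit at the 10^2 place).
527.2 × 0.5147 = 271.34984 → 271.3 s (4 s.f., last digit at the 10^-1 place).
Difference: 42911.30716 s; keep the coarser place, 10^2.
Result: 4.29 × 10⁴ s.

4.29 × 10⁴ s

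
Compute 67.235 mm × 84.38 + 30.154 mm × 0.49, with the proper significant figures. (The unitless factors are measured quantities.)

5688 mm

67.235 × 84.38 = 5673.2893 → 5673 mm (4 s.f., last digit at the 10^0 place).
30.154 × 0.49 = 14.77546 → 15 mm (2 s.f., last digit at the 10^0 place).
Sum: 5688.06476 mm; keep the coarser place, 10^0.
Result: 5688 mm.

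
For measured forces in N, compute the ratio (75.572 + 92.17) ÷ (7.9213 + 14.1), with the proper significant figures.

7.62

75.572 + 92.17 = 167.742, limited to 2 d.p. → 5 s.f.; 7.9213 + 14.1 = 22.0213, limited to 1 d.p. → 3 s.f.
Carrying full precision, 167.742 ÷ 22.0213 = 7.61726146958…; keep min(5, 3) = 3 s.f.
Rounded to 3 significant figures: 7.62.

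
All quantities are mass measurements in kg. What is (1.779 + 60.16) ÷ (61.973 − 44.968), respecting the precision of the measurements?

1.779 + 60.16 = 61.939, limited to 2 d.p. → 4 s.f.; 61.973 − 44.968 = 17.005, limited to 3 d.p. → 5 s.f.
Carrying full precision, 61.939 ÷ 17.005 = 3.64239929433…; keep min(4, 5) = 4 s.f.
Rounded to 4 significant figures: 3.642.

3.642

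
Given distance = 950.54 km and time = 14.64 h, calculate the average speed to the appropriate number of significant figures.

average speed = 950.54 km ÷ 14.64 h = 64.9275956284… km/h.
950.54 has 5 significant figures; 14.64 has 4.
Division/multiplication keeps the fewest: 4 significant figures.
Rounded: 64.93 km/h.

64.93 km/h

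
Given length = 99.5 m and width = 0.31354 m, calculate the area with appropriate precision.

area = 99.5 m × 0.31354 m = 31.19723 m².
99.5 has 3 significant figures; 0.31354 has 5.
Division/multiplication keeps the fewest: 3 significant figures.
Rounded: 31.2 m².

31.2 m²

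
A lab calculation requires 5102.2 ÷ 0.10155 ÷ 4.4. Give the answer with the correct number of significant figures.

5102.2 ÷ 0.10155 ÷ 4.4 = 11418.9158945…
Multiplication/division keeps the fewest significant figures: 5102.2 → 5 s.f., 0.10155 → 5 s.f., 4.4 → 2 s.f.; limit is 2.
Rounded to 2 significant figures: 1.1 × 10⁴.

1.1 × 10⁴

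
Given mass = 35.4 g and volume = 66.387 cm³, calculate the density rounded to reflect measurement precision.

density = 35.4 g ÷ 66.387 cm³ = 0.533236928917… g/cm³.
35.4 has 3 significant figures; 66.387 has 5.
Division/multiplication keeps the fewest: 3 significant figures.
Rounded: 0.533 g/cm³.

0.533 g/cm³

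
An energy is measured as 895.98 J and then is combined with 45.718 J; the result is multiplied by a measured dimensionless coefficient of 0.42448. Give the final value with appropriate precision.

399.73 J

895.98 J + 45.718 J = 941.698 J; the sum is limited to 2 decimal places (5 s.f.).
Carrying full precision, 941.698 × 0.42448 = 399.73196704 J; 0.42448 has 5 s.f., so the result keeps min(5, 5) = 5 s.f.
Rounded to 5 significant figures: 399.73 J.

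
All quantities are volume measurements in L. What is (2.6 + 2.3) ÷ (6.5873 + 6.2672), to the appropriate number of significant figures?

0.38

2.6 + 2.3 = 4.9, limited to 1 d.p. → 2 s.f.; 6.5873 + 6.2672 = 12.8545, limited to 4 d.p. → 6 s.f.
Carrying full precision, 4.9 ÷ 12.8545 = 0.381189466724…; keep min(2, 6) = 2 s.f.
Rounded to 2 significant figures: 0.38.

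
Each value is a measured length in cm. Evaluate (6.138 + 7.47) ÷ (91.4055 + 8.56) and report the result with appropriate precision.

0.1361

6.138 + 7.47 = 13.608, limited to 2 d.p. → 4 s.f.; 91.4055 + 8.56 = 99.9655, limited to 2 d.p. → 4 s.f.
Carrying full precision, 13.608 ÷ 99.9655 = 0.136126963803…; keep min(4, 4) = 4 s.f.
Rounded to 4 significant figures: 0.1361.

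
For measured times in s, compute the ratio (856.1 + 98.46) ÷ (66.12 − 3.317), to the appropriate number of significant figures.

15.20

856.1 + 98.46 = 954.56, limited to 1 d.p. → 4 s.f.; 66.12 − 3.317 = 62.803, limited to 2 d.p. → 4 s.f.
Carrying full precision, 954.56 ÷ 62.803 = 15.19927392…; keep min(4, 4) = 4 s.f.
Rounded to 4 significant figures: 15.20.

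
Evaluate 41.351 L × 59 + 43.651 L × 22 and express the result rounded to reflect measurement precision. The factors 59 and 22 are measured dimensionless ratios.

3.4 × 10³ L

41.351 × 59 = 2439.709 → 2.4 × 10³ L (2 s.f., last digit at the 10^2 place).
43.651 × 22 = 960.322 → 9.6 × 10² L (2 s.f., last digit at the 10^1 place).
Sum: 3400.031 L; keep the coarser place, 10^2.
Result: 3.4 × 10³ L.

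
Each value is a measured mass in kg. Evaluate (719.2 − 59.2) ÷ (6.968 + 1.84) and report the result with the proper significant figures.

719.2 − 59.2 = 660.0, limited to 1 d.p. → 4 s.f.; 6.968 + 1.84 = 8.808, limited to 2 d.p. → 3 s.f.
Carrying full precision, 660.0 ÷ 8.808 = 74.931880109…; keep min(4, 3) = 3 s.f.
Rounded to 3 significant figures: 74.9.

74.9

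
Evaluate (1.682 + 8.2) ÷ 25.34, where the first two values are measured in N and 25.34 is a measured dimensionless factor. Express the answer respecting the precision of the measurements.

1.682 N + 8.2 N = 9.882 N; the sum is limited to 1 decimal place (2 s.f.).
Carrying full precision, 9.882 ÷ 25.34 = 0.389976322021… N; 25.34 has 4 s.f., so the result keeps min(2, 4) = 2 s.f.
Rounded to 2 significant figures: 0.39 N.

0.39 N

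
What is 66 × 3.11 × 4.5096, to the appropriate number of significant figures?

66 × 3.11 × 4.5096 = 925.640496
Multiplication/division keeps the fewest significant figures: 66 → 2 s.f., 3.11 → 3 s.f., 4.5096 → 5 s.f.; limit is 2.
Rounded to 2 significant figures: 9.3 × 10².

9.3 × 10²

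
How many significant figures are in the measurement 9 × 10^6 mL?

1

9 × 10^6: in scientific notation every digit of the coefficient is significant.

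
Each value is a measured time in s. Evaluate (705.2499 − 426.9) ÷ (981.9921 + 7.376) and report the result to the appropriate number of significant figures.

705.2499 − 426.9 = 278.3499, limited to 1 d.p. → 4 s.f.; 981.9921 + 7.376 = 989.3681, limited to 3 d.p. → 6 s.f.
Carrying full precision, 278.3499 ÷ 989.3681 = 0.281341090338…; keep min(4, 6) = 4 s.f.
Rounded to 4 significant figures: 0.2813.

0.2813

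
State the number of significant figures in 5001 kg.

4

5001: zeros between nonzero digits are significant.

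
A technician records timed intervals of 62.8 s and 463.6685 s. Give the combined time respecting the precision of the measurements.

526.5 s

62.8 s + 463.6685 s = 526.4685 s.
Addition/subtraction keeps the fewest decimal places: 62.8 → 1 decimal place, 463.6685 → 4 decimal places; limit is 1.
Rounded to 1 decimal place: 526.5 s.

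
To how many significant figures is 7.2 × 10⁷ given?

7.2 × 10⁷: in scientific notation every digit of the coefficient is significant.

2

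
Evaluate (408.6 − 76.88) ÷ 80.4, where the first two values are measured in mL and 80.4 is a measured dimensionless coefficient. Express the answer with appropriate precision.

408.6 mL − 76.88 mL = 331.72 mL; the difference is limited to 1 decimal place (4 s.f.).
Carrying full precision, 331.72 ÷ 80.4 = 4.12587064677… mL; 80.4 has 3 s.f., so the result keeps min(4, 3) = 3 s.f.
Rounded to 3 significant figures: 4.13 mL.

4.13 mL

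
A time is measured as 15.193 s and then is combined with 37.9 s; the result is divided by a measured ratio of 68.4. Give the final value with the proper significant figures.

15.193 s + 37.9 s = 53.093 s; the sum is limited to 1 decimal place (3 s.f.).
Carrying full precision, 53.093 ÷ 68.4 = 0.776213450292… s; 68.4 has 3 s.f., so the result keeps min(3, 3) = 3 s.f.
Rounded to 3 significant figures: 0.776 s.

0.776 s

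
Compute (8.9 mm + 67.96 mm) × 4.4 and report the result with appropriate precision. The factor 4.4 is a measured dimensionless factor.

3.4 × 10² mm

8.9 mm + 67.96 mm = 76.86 mm; the sum is limited to 1 decimal place (3 s.f.).
Carrying full precision, 76.86 × 4.4 = 338.184 mm; 4.4 has 2 s.f., so the result keeps min(3, 2) = 2 s.f.
Rounded to 2 significant figures: 3.4 × 10² mm.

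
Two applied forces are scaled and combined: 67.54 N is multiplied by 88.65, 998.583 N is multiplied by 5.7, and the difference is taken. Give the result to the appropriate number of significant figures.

67.54 × 88.65 = 5987.421 → 5987 N (4 s.f., last digit at the 10^0 place).
998.583 × 5.7 = 5691.9231 → 5.7 × 10³ N (2 s.f., last digit at the 10^2 place).
Difference: 295.4979 N; keep the coarser place, 10^2.
Result: 3 × 10² N.

3 × 10² N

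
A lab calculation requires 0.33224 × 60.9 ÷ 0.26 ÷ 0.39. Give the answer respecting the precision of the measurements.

2.0 × 10^2

0.33224 × 60.9 ÷ 0.26 ÷ 0.39 = 199.540591716…
Multiplication/division keeps the fewest significant figures: 0.33224 → 5 s.f., 60.9 → 3 s.f., 0.26 → 2 s.f., 0.39 → 2 s.f.; limit is 2.
Rounded to 2 significant figures: 2.0 × 10^2.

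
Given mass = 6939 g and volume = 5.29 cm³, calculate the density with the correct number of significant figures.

density = 6939 g ÷ 5.29 cm³ = 1311.72022684… g/cm³.
6939 has 4 significant figures; 5.29 has 3.
Division/multiplication keeps the fewest: 3 significant figures.
Rounded: 1.31 × 10³ g/cm³.

1.31 × 10³ g/cm³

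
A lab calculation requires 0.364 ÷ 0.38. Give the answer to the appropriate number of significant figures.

0.364 ÷ 0.38 = 0.957894736842…
Multiplication/division keeps the fewest significant figures: 0.364 → 3 s.f., 0.38 → 2 s.f.; limit is 2.
Rounded to 2 significant figures: 0.96.

0.96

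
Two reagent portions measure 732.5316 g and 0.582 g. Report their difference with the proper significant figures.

732.5316 g − 0.582 g = 731.9496 g.
Addition/subtraction keeps the fewest decimal places: 732.5316 → 4 decimal places, 0.582 → 3 decimal places; limit is 3.
Rounded to 3 decimal places: 731.950 g.

731.950 g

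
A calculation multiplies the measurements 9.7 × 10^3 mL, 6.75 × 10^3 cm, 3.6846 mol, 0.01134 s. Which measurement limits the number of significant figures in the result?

9.7 × 10^3 mL

9.7 × 10^3 mL → 2 s.f.; 6.75 × 10^3 cm → 3 s.f.; 3.6846 mol → 5 s.f.; 0.01134 s → 4 s.f.
The fewest is 2 significant figures, from 9.7 × 10^3 mL.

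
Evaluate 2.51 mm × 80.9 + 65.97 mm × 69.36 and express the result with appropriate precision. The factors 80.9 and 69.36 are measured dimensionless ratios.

2.51 × 80.9 = 203.059 → 203 mm (3 s.f., last digit at the 10^0 place).
65.97 × 69.36 = 4575.6792 → 4576 mm (4 s.f., last digit at the 10^0 place).
Sum: 4778.7382 mm; keep the coarser place, 10^0.
Result: 4779 mm.

4779 mm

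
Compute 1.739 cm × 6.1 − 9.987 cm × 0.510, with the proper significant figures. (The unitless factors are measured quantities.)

6 cm

1.739 × 6.1 = 10.6079 → 11 cm (2 s.f., last digit at the 10^0 place).
9.987 × 0.510 = 5.09337 → 5.09 cm (3 s.f., last digit at the 10^-2 place).
Difference: 5.51453 cm; keep the coarser place, 10^0.
Result: 6 cm.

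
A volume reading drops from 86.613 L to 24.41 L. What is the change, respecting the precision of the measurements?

62.20 L

86.613 L − 24.41 L = 62.203 L.
Addition/subtraction keeps the fewest decimal places: 86.613 → 3 decimal places, 24.41 → 2 decimal places; limit is 2.
Rounded to 2 decimal places: 62.20 L.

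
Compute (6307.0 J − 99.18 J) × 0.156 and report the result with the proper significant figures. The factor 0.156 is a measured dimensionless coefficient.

6307.0 J − 99.18 J = 6207.82 J; the difference is limited to 1 decimal place (5 s.f.).
Carrying full precision, 6207.82 × 0.156 = 968.41992 J; 0.156 has 3 s.f., so the result keeps min(5, 3) = 3 s.f.
Rounded to 3 significant figures: 968 J.

968 J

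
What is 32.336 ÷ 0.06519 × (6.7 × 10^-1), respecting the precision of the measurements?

32.336 ÷ 0.06519 × (6.7 × 10^-1) = 332.338088664…
Multiplication/division keeps the fewest significant figures: 32.336 → 5 s.f., 0.06519 → 4 s.f., 6.7 × 10^-1 → 2 s.f.; limit is 2.
Rounded to 2 significant figures: 3.3 × 10^2.

3.3 × 10^2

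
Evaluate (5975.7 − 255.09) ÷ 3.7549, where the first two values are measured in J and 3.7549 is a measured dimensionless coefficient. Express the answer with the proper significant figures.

1523.5 J

5975.7 J − 255.09 J = 5720.61 J; the difference is limited to 1 decimal place (5 s.f.).
Carrying full precision, 5720.61 ÷ 3.7549 = 1523.50528643… J; 3.7549 has 5 s.f., so the result keeps min(5, 5) = 5 s.f.
Rounded to 5 significant figures: 1523.5 J.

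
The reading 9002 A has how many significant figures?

9002: zeros between nonzero digits are significant.

4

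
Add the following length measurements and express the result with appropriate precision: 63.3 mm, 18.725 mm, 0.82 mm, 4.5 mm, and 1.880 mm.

89.2 mm

63.3 mm + 18.725 mm + 0.82 mm + 4.5 mm + 1.880 mm = 89.225 mm.
Addition/subtraction keeps the fewest decimal places: 63.3 → 1 decimal place, 18.725 → 3 decimal places, 0.82 → 2 decimal places, 4.5 → 1 decimal place, 1.880 → 3 decimal places; limit is 1.
Rounded to 1 decimal place: 89.2 mm.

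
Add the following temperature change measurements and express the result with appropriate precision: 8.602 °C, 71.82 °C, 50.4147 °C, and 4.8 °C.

8.602 °C + 71.82 °C + 50.4147 °C + 4.8 °C = 135.6367 °C.
Addition/subtraction keeps the fewest decimal places: 8.602 → 3 decimal places, 71.82 → 2 decimal places, 50.4147 → 4 decimal places, 4.8 → 1 decimal place; limit is 1.
Rounded to 1 decimal place: 135.6 °C.

135.6 °C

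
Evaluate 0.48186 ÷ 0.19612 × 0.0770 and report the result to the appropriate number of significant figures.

0.189

0.48186 ÷ 0.19612 × 0.0770 = 0.189186314501…
Multiplication/division keeps the fewest significant figures: 0.48186 → 5 s.f., 0.19612 → 5 s.f., 0.0770 → 3 s.f.; limit is 3.
Rounded to 3 significant figures: 0.189.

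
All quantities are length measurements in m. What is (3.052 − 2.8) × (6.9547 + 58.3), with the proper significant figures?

3.052 − 2.8 = 0.252, limited to 1 d.p. → 1 s.f.; 6.9547 + 58.3 = 65.2547, limited to 1 d.p. → 3 s.f.
Carrying full precision, 0.252 × 65.2547 = 16.4441844; keep min(1, 3) = 1 s.f.
Rounded to 1 significant figure: 2 × 10^1 m².

2 × 10^1 m²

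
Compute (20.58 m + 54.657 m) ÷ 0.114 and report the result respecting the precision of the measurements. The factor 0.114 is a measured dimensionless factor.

20.58 m + 54.657 m = 75.237 m; the sum is limited to 2 decimal places (4 s.f.).
Carrying full precision, 75.237 ÷ 0.114 = 659.973684211… m; 0.114 has 3 s.f., so the result keeps min(4, 3) = 3 s.f.
Rounded to 3 significant figures: 6.60 × 10² m.

6.60 × 10² m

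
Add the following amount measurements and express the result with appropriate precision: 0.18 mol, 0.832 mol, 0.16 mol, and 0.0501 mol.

0.18 mol + 0.832 mol + 0.16 mol + 0.0501 mol = 1.2221 mol.
Addition/subtraction keeps the fewest decimal places: 0.18 → 2 decimal places, 0.832 → 3 decimal places, 0.16 → 2 decimal places, 0.0501 → 4 decimal places; limit is 2.
Rounded to 2 decimal places: 1.22 mol.

1.22 mol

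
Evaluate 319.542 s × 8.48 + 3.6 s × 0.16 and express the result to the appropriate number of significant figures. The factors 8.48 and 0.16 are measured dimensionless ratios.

319.542 × 8.48 = 2709.71616 → 2.71 × 10^3 s (3 s.f., last digit at the 10^1 place).
3.6 × 0.16 = 0.576 → 0.58 s (2 s.f., last digit at the 10^-2 place).
Sum: 2710.29216 s; keep the coarser place, 10^1.
Result: 2.71 × 10^3 s.

2.71 × 10^3 s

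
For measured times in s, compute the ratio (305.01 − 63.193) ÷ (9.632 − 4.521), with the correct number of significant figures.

47.31

305.01 − 63.193 = 241.817, limited to 2 d.p. → 5 s.f.; 9.632 − 4.521 = 5.111, limited to 3 d.p. → 4 s.f.
Carrying full precision, 241.817 ÷ 5.111 = 47.3130502837…; keep min(5, 4) = 4 s.f.
Rounded to 4 significant figures: 47.31.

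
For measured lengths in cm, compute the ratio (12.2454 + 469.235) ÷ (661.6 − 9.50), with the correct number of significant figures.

12.2454 + 469.235 = 481.4804, limited to 3 d.p. → 6 s.f.; 661.6 − 9.50 = 652.10, limited to 1 d.p. → 4 s.f.
Carrying full precision, 481.4804 ÷ 652.10 = 0.738353626744…; keep min(6, 4) = 4 s.f.
Rounded to 4 significant figures: 7.384 × 10^-1.

7.384 × 10^-1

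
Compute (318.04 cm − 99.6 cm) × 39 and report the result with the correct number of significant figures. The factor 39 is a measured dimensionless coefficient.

8.5 × 10^3 cm

318.04 cm − 99.6 cm = 218.44 cm; the difference is limited to 1 decimal place (4 s.f.).
Carrying full precision, 218.44 × 39 = 8519.16 cm; 39 has 2 s.f., so the result keeps min(4, 2) = 2 s.f.
Rounded to 2 significant figures: 8.5 × 10^3 cm.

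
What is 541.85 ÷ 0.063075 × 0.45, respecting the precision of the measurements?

3.9 × 10^3

541.85 ÷ 0.063075 × 0.45 = 3865.75505351…
Multiplication/division keeps the fewest significant figures: 541.85 → 5 s.f., 0.063075 → 5 s.f., 0.45 → 2 s.f.; limit is 2.
Rounded to 2 significant figures: 3.9 × 10^3.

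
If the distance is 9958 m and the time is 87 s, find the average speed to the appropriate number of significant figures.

1.1 × 10² m/s

average speed = 9958 m ÷ 87 s = 114.459770115… m/s.
9958 has 4 significant figures; 87 has 2.
Division/multiplication keeps the fewest: 2 significant figures.
Rounded: 1.1 × 10² m/s.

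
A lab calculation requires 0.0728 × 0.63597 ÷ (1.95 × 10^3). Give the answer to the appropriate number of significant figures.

0.0728 × 0.63597 ÷ (1.95 × 10^3) = 0.00002374288
Multiplication/division keeps the fewest significant figures: 0.0728 → 3 s.f., 0.63597 → 5 s.f., 1.95 × 10^3 → 3 s.f.; limit is 3.
Rounded to 3 significant figures: 2.37 × 10^-5.

2.37 × 10^-5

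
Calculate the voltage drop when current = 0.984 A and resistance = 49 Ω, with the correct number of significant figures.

voltage drop = 0.984 A × 49 Ω = 48.216 V.
0.984 has 3 significant figures; 49 has 2.
Division/multiplication keeps the fewest: 2 significant figures.
Rounded: 48 V.

48 V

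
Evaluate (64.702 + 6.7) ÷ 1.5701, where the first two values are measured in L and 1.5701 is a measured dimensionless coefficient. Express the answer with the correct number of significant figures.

64.702 L + 6.7 L = 71.402 L; the sum is limited to 1 decimal place (3 s.f.).
Carrying full precision, 71.402 ÷ 1.5701 = 45.4760843258… L; 1.5701 has 5 s.f., so the result keeps min(3, 5) = 3 s.f.
Rounded to 3 significant figures: 45.5 L.

45.5 L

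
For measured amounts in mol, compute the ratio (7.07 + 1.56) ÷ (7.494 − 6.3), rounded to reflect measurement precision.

7.2

7.07 + 1.56 = 8.63, limited to 2 d.p. → 3 s.f.; 7.494 − 6.3 = 1.194, limited to 1 d.p. → 2 s.f.
Carrying full precision, 8.63 ÷ 1.194 = 7.22780569514…; keep min(3, 2) = 2 s.f.
Rounded to 2 significant figures: 7.2.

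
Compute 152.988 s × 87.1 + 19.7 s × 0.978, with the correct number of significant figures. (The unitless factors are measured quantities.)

152.988 × 87.1 = 13325.2548 → 1.33 × 10^4 s (3 s.f., last digit at the 10^2 place).
19.7 × 0.978 = 19.2666 → 19.3 s (3 s.f., last digit at the 10^-1 place).
Sum: 13344.5214 s; keep the coarser place, 10^2.
Result: 1.33 × 10^4 s.

1.33 × 10^4 s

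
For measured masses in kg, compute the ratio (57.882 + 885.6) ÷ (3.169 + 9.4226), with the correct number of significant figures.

74.93

57.882 + 885.6 = 943.482, limited to 1 d.p. → 4 s.f.; 3.169 + 9.4226 = 12.5916, limited to 3 d.p. → 5 s.f.
Carrying full precision, 943.482 ÷ 12.5916 = 74.9294767941…; keep min(4, 5) = 4 s.f.
Rounded to 4 significant figures: 74.93.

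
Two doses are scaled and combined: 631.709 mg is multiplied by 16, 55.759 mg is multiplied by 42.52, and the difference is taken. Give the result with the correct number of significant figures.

631.709 × 16 = 10107.344 → 1.0 × 10⁴ mg (2 s.f., last digit at the 10^3 place).
55.759 × 42.52 = 2370.87268 → 2371 mg (4 s.f., last digit at the 10^0 place).
Difference: 7736.47132 mg; keep the coarser place, 10^3.
Result: 8 × 10³ mg.

8 × 10³ mg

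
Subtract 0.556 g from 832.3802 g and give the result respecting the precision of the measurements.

831.824 g

832.3802 g − 0.556 g = 831.8242 g.
Addition/subtraction keeps the fewest decimal places: 832.3802 → 4 decimal places, 0.556 → 3 decimal places; limit is 3.
Rounded to 3 decimal places: 831.824 g.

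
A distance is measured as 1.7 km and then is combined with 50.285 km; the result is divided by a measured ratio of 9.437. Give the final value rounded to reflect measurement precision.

5.51 km

1.7 km + 50.285 km = 51.985 km; the sum is limited to 1 decimal place (3 s.f.).
Carrying full precision, 51.985 ÷ 9.437 = 5.50863621914… km; 9.437 has 4 s.f., so the result keeps min(3, 4) = 3 s.f.
Rounded to 3 significant figures: 5.51 km.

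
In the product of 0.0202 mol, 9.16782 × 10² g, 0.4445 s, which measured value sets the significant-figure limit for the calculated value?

0.0202 mol

0.0202 mol → 3 s.f.; 9.16782 × 10² g → 6 s.f.; 0.4445 s → 4 s.f.
The fewest is 3 significant figures, from 0.0202 mol.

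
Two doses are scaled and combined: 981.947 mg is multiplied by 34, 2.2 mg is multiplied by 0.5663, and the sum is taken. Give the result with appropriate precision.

981.947 × 34 = 33386.198 → 3.3 × 10⁴ mg (2 s.f., last digit at the 10^3 place).
2.2 × 0.5663 = 1.24586 → 1.2 mg (2 s.f., last digit at the 10^-1 place).
Sum: 33387.44386 mg; keep the coarser place, 10^3.
Result: 3.3 × 10⁴ mg.

3.3 × 10⁴ mg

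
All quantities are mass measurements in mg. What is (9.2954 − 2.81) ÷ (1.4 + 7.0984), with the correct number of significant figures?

9.2954 − 2.81 = 6.4854, limited to 2 d.p. → 3 s.f.; 1.4 + 7.0984 = 8.4984, limited to 1 d.p. → 2 s.f.
Carrying full precision, 6.4854 ÷ 8.4984 = 0.763131883649…; keep min(3, 2) = 2 s.f.
Rounded to 2 significant figures: 0.76.

0.76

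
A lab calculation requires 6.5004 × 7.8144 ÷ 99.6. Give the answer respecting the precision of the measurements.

0.510

6.5004 × 7.8144 ÷ 99.6 = 0.510007286747…
Multiplication/division keeps the fewest significant figures: 6.5004 → 5 s.f., 7.8144 → 5 s.f., 99.6 → 3 s.f.; limit is 3.
Rounded to 3 significant figures: 0.510.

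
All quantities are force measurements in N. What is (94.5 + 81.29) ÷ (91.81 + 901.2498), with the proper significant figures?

0.1770

94.5 + 81.29 = 175.79, limited to 1 d.p. → 4 s.f.; 91.81 + 901.2498 = 993.0598, limited to 2 d.p. → 5 s.f.
Carrying full precision, 175.79 ÷ 993.0598 = 0.1770185441…; keep min(4, 5) = 4 s.f.
Rounded to 4 significant figures: 0.1770.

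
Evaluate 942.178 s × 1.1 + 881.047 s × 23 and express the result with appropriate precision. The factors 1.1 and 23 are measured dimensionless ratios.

2.1 × 10⁴ s

942.178 × 1.1 = 1036.3958 → 1.0 × 10³ s (2 s.f., last digit at the 10^2 place).
881.047 × 23 = 20264.081 → 2.0 × 10⁴ s (2 s.f., last digit at the 10^3 place).
Sum: 21300.4768 s; keep the coarser place, 10^3.
Result: 2.1 × 10⁴ s.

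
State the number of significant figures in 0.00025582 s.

5

0.00025582: leading zeros are not significant.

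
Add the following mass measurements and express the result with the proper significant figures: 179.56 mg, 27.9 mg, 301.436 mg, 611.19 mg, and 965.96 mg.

179.56 mg + 27.9 mg + 301.436 mg + 611.19 mg + 965.96 mg = 2086.046 mg.
Addition/subtraction keeps the fewest decimal places: 179.56 → 2 decimal places, 27.9 → 1 decimal place, 301.436 → 3 decimal places, 611.19 → 2 decimal places, 965.96 → 2 decimal places; limit is 1.
Rounded to 1 decimal place: 2086.0 mg.

2086.0 mg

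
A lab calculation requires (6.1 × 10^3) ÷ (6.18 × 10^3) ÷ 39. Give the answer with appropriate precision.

0.025

(6.1 × 10^3) ÷ (6.18 × 10^3) ÷ 39 = 0.025309102979…
Multiplication/division keeps the fewest significant figures: 6.1 × 10^3 → 2 s.f., 6.18 × 10^3 → 3 s.f., 39 → 2 s.f.; limit is 2.
Rounded to 2 significant figures: 0.025.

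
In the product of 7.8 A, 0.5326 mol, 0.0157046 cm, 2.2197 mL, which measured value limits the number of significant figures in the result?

7.8 A → 2 s.f.; 0.5326 mol → 4 s.f.; 0.0157046 cm → 6 s.f.; 2.2197 mL → 5 s.f.
The fewest is 2 significant figures, from 7.8 A.

7.8 A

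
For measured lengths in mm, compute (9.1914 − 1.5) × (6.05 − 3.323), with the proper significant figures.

9.1914 − 1.5 = 7.6914, limited to 1 d.p. → 2 s.f.; 6.05 − 3.323 = 2.727, limited to 2 d.p. → 3 s.f.
Carrying full precision, 7.6914 × 2.727 = 20.9744478; keep min(2, 3) = 2 s.f.
Rounded to 2 significant figures: 21 mm².

21 mm²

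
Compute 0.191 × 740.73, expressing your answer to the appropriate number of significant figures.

141

0.191 × 740.73 = 141.47943
Multiplication/division keeps the fewest significant figures: 0.191 → 3 s.f., 740.73 → 5 s.f.; limit is 3.
Rounded to 3 significant figures: 141.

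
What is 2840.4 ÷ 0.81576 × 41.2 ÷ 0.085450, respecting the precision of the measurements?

2840.4 ÷ 0.81576 × 41.2 ÷ 0.085450 = 1678812.7028…
Multiplication/division keeps the fewest significant figures: 2840.4 → 5 s.f., 0.81576 → 5 s.f., 41.2 → 3 s.f., 0.085450 → 5 s.f.; limit is 3.
Rounded to 3 significant figures: 1.68 × 10⁶.

1.68 × 10⁶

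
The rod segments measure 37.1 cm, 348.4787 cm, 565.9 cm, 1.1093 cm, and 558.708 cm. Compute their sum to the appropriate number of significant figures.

37.1 cm + 348.4787 cm + 565.9 cm + 1.1093 cm + 558.708 cm = 1511.2960 cm.
Addition/subtraction keeps the fewest decimal places: 37.1 → 1 decimal place, 348.4787 → 4 decimal places, 565.9 → 1 decimal place, 1.1093 → 4 decimal places, 558.708 → 3 decimal places; limit is 1.
Rounded to 1 decimal place: 1511.3 cm.

1511.3 cm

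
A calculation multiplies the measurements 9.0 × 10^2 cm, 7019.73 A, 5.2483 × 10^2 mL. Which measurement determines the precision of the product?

9.0 × 10^2 cm → 2 s.f.; 7019.73 A → 6 s.f.; 5.2483 × 10^2 mL → 5 s.f.
The fewest is 2 significant figures, from 9.0 × 10^2 cm.

9.0 × 10^2 cm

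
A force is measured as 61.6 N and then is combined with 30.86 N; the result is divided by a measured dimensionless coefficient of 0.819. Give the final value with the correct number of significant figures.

113 N

61.6 N + 30.86 N = 92.46 N; the sum is limited to 1 decimal place (3 s.f.).
Carrying full precision, 92.46 ÷ 0.819 = 112.893772894… N; 0.819 has 3 s.f., so the result keeps min(3, 3) = 3 s.f.
Rounded to 3 significant figures: 113 N.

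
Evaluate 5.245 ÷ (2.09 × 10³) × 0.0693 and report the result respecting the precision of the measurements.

1.74 × 10⁻⁴

5.245 ÷ (2.09 × 10³) × 0.0693 = 0.000173913157895…
Multiplication/division keeps the fewest significant figures: 5.245 → 4 s.f., 2.09 × 10³ → 3 s.f., 0.0693 → 3 s.f.; limit is 3.
Rounded to 3 significant figures: 1.74 × 10⁻⁴.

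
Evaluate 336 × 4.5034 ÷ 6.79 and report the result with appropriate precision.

336 × 4.5034 ÷ 6.79 = 222.848659794…
Multiplication/division keeps the fewest significant figures: 336 → 3 s.f., 4.5034 → 5 s.f., 6.79 → 3 s.f.; limit is 3.
Rounded to 3 significant figures: 223.

223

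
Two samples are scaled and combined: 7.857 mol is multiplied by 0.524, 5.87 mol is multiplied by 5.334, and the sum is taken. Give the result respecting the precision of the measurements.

7.857 × 0.524 = 4.117068 → 4.12 mol (3 s.f., last digit at the 10^-2 place).
5.87 × 5.334 = 31.31058 → 31.3 mol (3 s.f., last digit at the 10^-1 place).
Sum: 35.427648 mol; keep the coarser place, 10^-1.
Result: 35.4 mol.

35.4 mol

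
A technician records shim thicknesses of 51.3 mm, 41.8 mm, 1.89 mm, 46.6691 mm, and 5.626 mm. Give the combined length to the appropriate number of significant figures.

147.3 mm

51.3 mm + 41.8 mm + 1.89 mm + 46.6691 mm + 5.626 mm = 147.2851 mm.
Addition/subtraction keeps the fewest decimal places: 51.3 → 1 decimal place, 41.8 → 1 decimal place, 1.89 → 2 decimal places, 46.6691 → 4 decimal places, 5.626 → 3 decimal places; limit is 1.
Rounded to 1 decimal place: 147.3 mm.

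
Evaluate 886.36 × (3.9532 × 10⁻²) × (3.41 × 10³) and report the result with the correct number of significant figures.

886.36 × (3.9532 × 10⁻²) × (3.41 × 10³) = 119484.979803…
Multiplication/division keeps the fewest significant figures: 886.36 → 5 s.f., 3.9532 × 10⁻² → 5 s.f., 3.41 × 10³ → 3 s.f.; limit is 3.
Rounded to 3 significant figures: 1.19 × 10⁵.

1.19 × 10⁵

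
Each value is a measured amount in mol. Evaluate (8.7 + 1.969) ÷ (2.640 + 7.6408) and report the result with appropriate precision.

8.7 + 1.969 = 10.669, limited to 1 d.p. → 3 s.f.; 2.640 + 7.6408 = 10.2808, limited to 3 d.p. → 5 s.f.
Carrying full precision, 10.669 ÷ 10.2808 = 1.03775970742…; keep min(3, 5) = 3 s.f.
Rounded to 3 significant figures: 1.04.

1.04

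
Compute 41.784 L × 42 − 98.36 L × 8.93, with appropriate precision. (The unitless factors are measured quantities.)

41.784 × 42 = 1754.928 → 1.8 × 10³ L (2 s.f., last digit at the 10^2 place).
98.36 × 8.93 = 878.3548 → 878 L (3 s.f., last digit at the 10^0 place).
Difference: 876.5732 L; keep the coarser place, 10^2.
Result: 9 × 10² L.

9 × 10² L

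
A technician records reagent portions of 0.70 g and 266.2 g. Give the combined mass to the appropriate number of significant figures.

0.70 g + 266.2 g = 266.90 g.
Addition/subtraction keeps the fewest decimal places: 0.70 → 2 decimal places, 266.2 → 1 decimal place; limit is 1.
Rounded to 1 decimal place: 266.9 g.

266.9 g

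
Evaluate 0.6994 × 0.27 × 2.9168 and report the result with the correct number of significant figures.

0.55

0.6994 × 0.27 × 2.9168 = 0.5508026784
Multiplication/division keeps the fewest significant figures: 0.6994 → 4 s.f., 0.27 → 2 s.f., 2.9168 → 5 s.f.; limit is 2.
Rounded to 2 significant figures: 0.55.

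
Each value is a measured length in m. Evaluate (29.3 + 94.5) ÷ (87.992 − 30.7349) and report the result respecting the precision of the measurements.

29.3 + 94.5 = 123.8, limited to 1 d.p. → 4 s.f.; 87.992 − 30.7349 = 57.2571, limited to 3 d.p. → 5 s.f.
Carrying full precision, 123.8 ÷ 57.2571 = 2.1621772671…; keep min(4, 5) = 4 s.f.
Rounded to 4 significant figures: 2.162.

2.162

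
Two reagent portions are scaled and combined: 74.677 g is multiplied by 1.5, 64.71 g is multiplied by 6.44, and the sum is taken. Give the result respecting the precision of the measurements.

5.3 × 10^2 g

74.677 × 1.5 = 112.0155 → 1.1 × 10^2 g (2 s.f., last digit at the 10^1 place).
64.71 × 6.44 = 416.7324 → 417 g (3 s.f., last digit at the 10^0 place).
Sum: 528.7479 g; keep the coarser place, 10^1.
Result: 5.3 × 10^2 g.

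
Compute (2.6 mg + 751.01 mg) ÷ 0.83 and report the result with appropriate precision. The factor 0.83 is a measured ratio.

2.6 mg + 751.01 mg = 753.61 mg; the sum is limited to 1 decimal place (4 s.f.).
Carrying full precision, 753.61 ÷ 0.83 = 907.963855422… mg; 0.83 has 2 s.f., so the result keeps min(4, 2) = 2 s.f.
Rounded to 2 significant figures: 9.1 × 10^2 mg.

9.1 × 10^2 mg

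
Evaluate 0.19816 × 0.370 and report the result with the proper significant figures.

0.19816 × 0.370 = 0.0733192
Multiplication/division keeps the fewest significant figures: 0.19816 → 5 s.f., 0.370 → 3 s.f.; limit is 3.
Rounded to 3 significant figures: 0.0733.

0.0733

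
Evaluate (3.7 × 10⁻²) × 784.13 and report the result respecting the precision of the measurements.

29

(3.7 × 10⁻²) × 784.13 = 29.01281
Multiplication/division keeps the fewest significant figures: 3.7 × 10⁻² → 2 s.f., 784.13 → 5 s.f.; limit is 2.
Rounded to 2 significant figures: 29.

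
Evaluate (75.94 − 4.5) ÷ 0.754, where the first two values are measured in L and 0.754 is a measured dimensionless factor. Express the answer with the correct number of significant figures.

75.94 L − 4.5 L = 71.44 L; the difference is limited to 1 decimal place (3 s.f.).
Carrying full precision, 71.44 ÷ 0.754 = 94.7480106101… L; 0.754 has 3 s.f., so the result keeps min(3, 3) = 3 s.f.
Rounded to 3 significant figures: 94.7 L.

94.7 L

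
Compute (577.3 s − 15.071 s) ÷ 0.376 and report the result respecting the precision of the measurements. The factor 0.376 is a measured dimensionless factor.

1.50 × 10³ s

577.3 s − 15.071 s = 562.229 s; the difference is limited to 1 decimal place (4 s.f.).
Carrying full precision, 562.229 ÷ 0.376 = 1495.28989362… s; 0.376 has 3 s.f., so the result keeps min(4, 3) = 3 s.f.
Rounded to 3 significant figures: 1.50 × 10³ s.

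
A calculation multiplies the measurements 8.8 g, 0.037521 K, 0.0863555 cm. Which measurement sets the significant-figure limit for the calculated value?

8.8 g → 2 s.f.; 0.037521 K → 5 s.f.; 0.0863555 cm → 6 s.f.
The fewest is 2 significant figures, from 8.8 g.

8.8 g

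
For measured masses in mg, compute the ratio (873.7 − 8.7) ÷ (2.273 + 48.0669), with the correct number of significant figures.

17.18

873.7 − 8.7 = 865.0, limited to 1 d.p. → 4 s.f.; 2.273 + 48.0669 = 50.3399, limited to 3 d.p. → 5 s.f.
Carrying full precision, 865.0 ÷ 50.3399 = 17.1831886833…; keep min(4, 5) = 4 s.f.
Rounded to 4 significant figures: 17.18.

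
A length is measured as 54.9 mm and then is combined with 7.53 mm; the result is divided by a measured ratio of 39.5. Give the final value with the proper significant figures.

1.58 mm

54.9 mm + 7.53 mm = 62.43 mm; the sum is limited to 1 decimal place (3 s.f.).
Carrying full precision, 62.43 ÷ 39.5 = 1.58050632911… mm; 39.5 has 3 s.f., so the result keeps min(3, 3) = 3 s.f.
Rounded to 3 significant figures: 1.58 mm.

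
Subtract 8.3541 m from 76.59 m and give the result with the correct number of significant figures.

76.59 m − 8.3541 m = 68.2359 m.
Addition/subtraction keeps the fewest decimal places: 76.59 → 2 decimal places, 8.3541 → 4 decimal places; limit is 2.
Rounded to 2 decimal places: 68.24 m.

68.24 m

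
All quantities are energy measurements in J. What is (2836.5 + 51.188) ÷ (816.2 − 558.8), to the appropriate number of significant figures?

2836.5 + 51.188 = 2887.688, limited to 1 d.p. → 5 s.f.; 816.2 − 558.8 = 257.4, limited to 1 d.p. → 4 s.f.
Carrying full precision, 2887.688 ÷ 257.4 = 11.2186790987…; keep min(5, 4) = 4 s.f.
Rounded to 4 significant figures: 11.22.

11.22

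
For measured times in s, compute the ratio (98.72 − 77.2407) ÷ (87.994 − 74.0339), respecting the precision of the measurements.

98.72 − 77.2407 = 21.4793, limited to 2 d.p. → 4 s.f.; 87.994 − 74.0339 = 13.9601, limited to 3 d.p. → 5 s.f.
Carrying full precision, 21.4793 ÷ 13.9601 = 1.53862078352…; keep min(4, 5) = 4 s.f.
Rounded to 4 significant figures: 1.539.

1.539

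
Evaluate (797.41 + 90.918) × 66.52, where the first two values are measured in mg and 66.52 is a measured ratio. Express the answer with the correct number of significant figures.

5.909 × 10^4 mg

797.41 mg + 90.918 mg = 888.328 mg; the sum is limited to 2 decimal places (5 s.f.).
Carrying full precision, 888.328 × 66.52 = 59091.57856 mg; 66.52 has 4 s.f., so the result keeps min(5, 4) = 4 s.f.
Rounded to 4 significant figures: 5.909 × 10^4 mg.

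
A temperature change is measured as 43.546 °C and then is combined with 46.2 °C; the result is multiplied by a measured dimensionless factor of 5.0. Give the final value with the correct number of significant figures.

4.5 × 10^2 °C

43.546 °C + 46.2 °C = 89.746 °C; the sum is limited to 1 decimal place (3 s.f.).
Carrying full precision, 89.746 × 5.0 = 448.73 °C; 5.0 has 2 s.f., so the result keeps min(3, 2) = 2 s.f.
Rounded to 2 significant figures: 4.5 × 10^2 °C.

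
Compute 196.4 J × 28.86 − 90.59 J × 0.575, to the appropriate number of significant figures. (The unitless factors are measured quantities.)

196.4 × 28.86 = 5668.104 → 5668 J (4 s.f., last digit at the 10^0 place).
90.59 × 0.575 = 52.08925 → 52.1 J (3 s.f., last digit at the 10^-1 place).
Difference: 5616.01475 J; keep the coarser place, 10^0.
Result: 5.616 × 10³ J.

5.616 × 10³ J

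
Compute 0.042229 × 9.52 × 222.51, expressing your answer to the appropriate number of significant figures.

89.5

0.042229 × 9.52 × 222.51 = 89.4534880008
Multiplication/division keeps the fewest significant figures: 0.042229 → 5 s.f., 9.52 → 3 s.f., 222.51 → 5 s.f.; limit is 3.
Rounded to 3 significant figures: 89.5.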